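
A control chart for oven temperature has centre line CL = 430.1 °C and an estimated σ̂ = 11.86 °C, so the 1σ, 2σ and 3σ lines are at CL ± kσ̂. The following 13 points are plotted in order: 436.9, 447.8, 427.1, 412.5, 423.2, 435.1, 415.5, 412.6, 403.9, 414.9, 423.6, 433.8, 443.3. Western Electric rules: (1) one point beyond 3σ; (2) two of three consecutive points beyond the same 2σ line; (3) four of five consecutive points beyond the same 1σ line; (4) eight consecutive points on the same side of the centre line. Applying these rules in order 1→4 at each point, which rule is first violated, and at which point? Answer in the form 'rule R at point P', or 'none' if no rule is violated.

rule 3 at point 10

Zone of each point (C = within 1σ̂, B = 1σ̂–2σ̂, A = 2σ̂–3σ̂, * = beyond 3σ̂; sign = side of CL): 1:+C, 2:+B, 3:-C, 4:-B, 5:-C, 6:+C, 7:-B, 8:-B, 9:-A, 10:-B, 11:-C, 12:+C, 13:+B
Rule 3 (four of five consecutive points beyond the same 1σ limit) is satisfied at point 10.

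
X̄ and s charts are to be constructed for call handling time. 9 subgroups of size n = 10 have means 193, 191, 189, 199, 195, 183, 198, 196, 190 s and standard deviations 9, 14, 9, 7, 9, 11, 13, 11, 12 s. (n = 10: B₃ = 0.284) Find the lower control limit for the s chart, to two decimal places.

3.00

s̄ = (9 + 14 + 9 + 7 + 9 + 11 + 13 + 11 + 12) / 9 = 10.5556
LCL_s = B₃·s̄ = 0.284 × 10.5556 = 2.9978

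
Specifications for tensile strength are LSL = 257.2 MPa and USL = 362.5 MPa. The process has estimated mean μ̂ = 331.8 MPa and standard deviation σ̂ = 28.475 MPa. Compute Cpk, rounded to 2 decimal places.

0.36

Cpu = (USL − μ̂) / (3σ̂) = (362.5 − 331.8) / (3 × 28.475) = 0.3594; Cpl = (μ̂ − LSL) / (3σ̂) = (331.8 − 257.2) / (3 × 28.475) = 0.8733; Cpk = min(Cpu, Cpl) = 0.3594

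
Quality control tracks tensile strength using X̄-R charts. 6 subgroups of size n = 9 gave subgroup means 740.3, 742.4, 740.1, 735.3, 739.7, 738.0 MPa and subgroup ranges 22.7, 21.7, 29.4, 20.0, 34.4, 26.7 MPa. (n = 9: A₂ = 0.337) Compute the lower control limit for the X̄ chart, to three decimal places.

730.600

X̄̄ = (740.3 + 742.4 + 740.1 + 735.3 + 739.7 + 738.0) / 6 = 4435.8000 / 6 = 739.3000
R̄ = (22.7 + 21.7 + 29.4 + 20.0 + 34.4 + 26.7) / 6 = 154.9000 / 6 = 25.8167
LCL = X̄̄ − A₂·R̄ = 739.3000 − 0.337 × 25.8167 = 730.5998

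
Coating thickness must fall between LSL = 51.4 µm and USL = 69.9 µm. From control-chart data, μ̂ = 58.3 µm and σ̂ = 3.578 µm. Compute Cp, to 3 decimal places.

0.862

Cp = (USL − LSL) / (6σ̂) = (69.9 − 51.4) / (6 × 3.578) = 18.5000 / 21.4680 = 0.8617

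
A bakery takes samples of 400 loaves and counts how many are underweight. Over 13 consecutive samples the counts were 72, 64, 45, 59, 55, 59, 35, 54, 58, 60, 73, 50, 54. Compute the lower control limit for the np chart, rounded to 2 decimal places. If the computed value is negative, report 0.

35.83

p̄ = Σdᵢ / (k·n) = 738 / (13 × 400) = 0.14192
LCL = np̄ − 3·√(np̄(1−p̄)) = 56.7692 − 3 × 6.9794 = 35.8310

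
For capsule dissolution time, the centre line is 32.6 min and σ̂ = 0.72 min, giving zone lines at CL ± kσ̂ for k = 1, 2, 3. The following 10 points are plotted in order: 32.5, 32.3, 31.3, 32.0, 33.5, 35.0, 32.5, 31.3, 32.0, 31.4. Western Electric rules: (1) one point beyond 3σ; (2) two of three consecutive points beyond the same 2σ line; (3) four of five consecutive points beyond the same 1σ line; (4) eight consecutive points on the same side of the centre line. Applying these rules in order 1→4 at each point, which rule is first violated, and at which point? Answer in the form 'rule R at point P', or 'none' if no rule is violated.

rule 1 at point 6

Zone of each point (C = within 1σ̂, B = 1σ̂–2σ̂, A = 2σ̂–3σ̂, * = beyond 3σ̂; sign = side of CL): 1:-C, 2:-C, 3:-B, 4:-C, 5:+B, 6:+*, 7:-C, 8:-B, 9:-C, 10:-B
Rule 1 (one point beyond the 3σ limits) is satisfied at point 6.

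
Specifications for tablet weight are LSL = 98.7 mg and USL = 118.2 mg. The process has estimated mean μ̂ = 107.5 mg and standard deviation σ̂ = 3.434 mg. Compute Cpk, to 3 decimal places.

Cpu = (USL − μ̂) / (3σ̂) = (118.2 − 107.5) / (3 × 3.434) = 1.0386; Cpl = (μ̂ − LSL) / (3σ̂) = (107.5 − 98.7) / (3 × 3.434) = 0.8542; Cpk = min(Cpu, Cpl) = 0.8542

0.854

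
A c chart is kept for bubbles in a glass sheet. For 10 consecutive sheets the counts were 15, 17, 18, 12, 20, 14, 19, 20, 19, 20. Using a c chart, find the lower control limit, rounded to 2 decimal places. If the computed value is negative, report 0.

c̄ = (15 + 17 + 18 + 12 + 20 + 14 + 19 + 20 + 19 + 20) / 10 = 174 / 10 = 17.4000
LCL = c̄ − 3√c̄ = 17.4000 − 3 × 4.1713 = 4.8860

4.89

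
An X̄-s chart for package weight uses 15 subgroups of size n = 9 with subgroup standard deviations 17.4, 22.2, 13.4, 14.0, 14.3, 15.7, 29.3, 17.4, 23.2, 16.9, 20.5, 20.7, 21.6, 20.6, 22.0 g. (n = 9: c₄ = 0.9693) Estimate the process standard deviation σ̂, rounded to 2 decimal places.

s̄ = (17.4 + 22.2 + 13.4 + 14.0 + 14.3 + 15.7 + 29.3 + 17.4 + 23.2 + 16.9 + 20.5 + 20.7 + 21.6 + 20.6 + 22.0) / 15 = 19.2800
σ̂ = s̄ / c₄ = 19.2800 / 0.9693 = 19.8906

19.89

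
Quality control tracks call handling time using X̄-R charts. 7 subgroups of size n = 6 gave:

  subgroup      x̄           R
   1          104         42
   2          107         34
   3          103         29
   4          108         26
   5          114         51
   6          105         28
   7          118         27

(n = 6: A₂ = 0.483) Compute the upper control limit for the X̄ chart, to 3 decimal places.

124.782

X̄̄ = (104 + 107 + 103 + 108 + 114 + 105 + 118) / 7 = 759.0000 / 7 = 108.4286
R̄ = (42 + 34 + 29 + 26 + 51 + 28 + 27) / 7 = 237.0000 / 7 = 33.8571
UCL = X̄̄ + A₂·R̄ = 108.4286 + 0.483 × 33.8571 = 124.7816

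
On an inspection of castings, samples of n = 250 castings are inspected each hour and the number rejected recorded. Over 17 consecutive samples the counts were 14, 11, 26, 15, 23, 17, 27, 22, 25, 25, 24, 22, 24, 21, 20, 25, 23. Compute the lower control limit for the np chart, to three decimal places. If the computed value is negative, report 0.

p̄ = Σdᵢ / (k·n) = 364 / (17 × 250) = 0.08565
LCL = np̄ − 3·√(np̄(1−p̄)) = 21.4118 − 3 × 4.4247 = 8.1377

8.138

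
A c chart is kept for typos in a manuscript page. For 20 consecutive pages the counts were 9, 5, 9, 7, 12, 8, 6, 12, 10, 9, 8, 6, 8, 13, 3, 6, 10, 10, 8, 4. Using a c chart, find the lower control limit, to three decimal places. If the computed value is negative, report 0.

c̄ = (9 + 5 + 9 + 7 + 12 + 8 + 6 + 12 + 10 + 9 + 8 + 6 + 8 + 13 + 3 + 6 + 10 + 10 + 8 + 4) / 20 = 163 / 20 = 8.1500
LCL = c̄ − 3√c̄ = 8.1500 − 3 × 2.8548 = -0.4145 → 0 (cannot be negative)

0.000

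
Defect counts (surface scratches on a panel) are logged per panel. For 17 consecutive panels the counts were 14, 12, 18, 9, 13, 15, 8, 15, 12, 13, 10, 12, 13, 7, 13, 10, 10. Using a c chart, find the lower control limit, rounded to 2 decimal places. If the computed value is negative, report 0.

c̄ = (14 + 12 + 18 + 9 + 13 + 15 + 8 + 15 + 12 + 13 + 10 + 12 + 13 + 7 + 13 + 10 + 10) / 17 = 204 / 17 = 12.0000
LCL = c̄ − 3√c̄ = 12.0000 − 3 × 3.4641 = 1.6077

1.61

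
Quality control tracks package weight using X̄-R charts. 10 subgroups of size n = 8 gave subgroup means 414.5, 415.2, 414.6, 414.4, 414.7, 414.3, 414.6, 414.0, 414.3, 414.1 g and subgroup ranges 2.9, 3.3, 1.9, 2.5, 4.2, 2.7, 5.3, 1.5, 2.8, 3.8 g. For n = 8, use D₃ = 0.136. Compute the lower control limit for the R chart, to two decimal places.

R̄ = (2.9 + 3.3 + 1.9 + 2.5 + 4.2 + 2.7 + 5.3 + 1.5 + 2.8 + 3.8) / 10 = 30.9000 / 10 = 3.0900
LCL_R = D₃·R̄ = 0.136 × 3.0900 = 0.4202

0.42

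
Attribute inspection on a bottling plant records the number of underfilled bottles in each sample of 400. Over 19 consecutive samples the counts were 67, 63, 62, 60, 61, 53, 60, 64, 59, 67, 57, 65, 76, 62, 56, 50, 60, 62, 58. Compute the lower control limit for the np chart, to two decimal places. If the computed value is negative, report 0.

p̄ = Σdᵢ / (k·n) = 1162 / (19 × 400) = 0.15289
LCL = np̄ − 3·√(np̄(1−p̄)) = 61.1579 − 3 × 7.1977 = 39.5647

39.56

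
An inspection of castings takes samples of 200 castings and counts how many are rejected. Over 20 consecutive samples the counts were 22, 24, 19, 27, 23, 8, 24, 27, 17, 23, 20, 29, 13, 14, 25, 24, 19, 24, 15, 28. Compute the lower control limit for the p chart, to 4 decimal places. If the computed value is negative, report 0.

0.0409

p̄ = Σdᵢ / (k·n) = 425 / (20 × 200) = 0.10625
LCL = p̄ − 3·√(p̄(1−p̄)/n) = 0.10625 − 3 × 0.02179 = 0.04088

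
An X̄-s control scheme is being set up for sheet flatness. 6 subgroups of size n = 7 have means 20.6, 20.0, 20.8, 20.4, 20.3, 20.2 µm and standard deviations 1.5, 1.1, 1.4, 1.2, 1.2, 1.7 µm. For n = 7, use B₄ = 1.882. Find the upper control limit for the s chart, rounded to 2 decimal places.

s̄ = (1.5 + 1.1 + 1.4 + 1.2 + 1.2 + 1.7) / 6 = 1.3500
UCL_s = B₄·s̄ = 1.882 × 1.3500 = 2.5407

2.54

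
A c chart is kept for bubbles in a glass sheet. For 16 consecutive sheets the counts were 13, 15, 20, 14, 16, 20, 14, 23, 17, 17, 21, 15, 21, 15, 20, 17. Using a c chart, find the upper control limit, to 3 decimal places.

29.880

c̄ = (13 + 15 + 20 + 14 + 16 + 20 + 14 + 23 + 17 + 17 + 21 + 15 + 21 + 15 + 20 + 17) / 16 = 278 / 16 = 17.3750
UCL = c̄ + 3√c̄ = 17.3750 + 3 × √17.3750 = 17.3750 + 3 × 4.1683 = 29.8800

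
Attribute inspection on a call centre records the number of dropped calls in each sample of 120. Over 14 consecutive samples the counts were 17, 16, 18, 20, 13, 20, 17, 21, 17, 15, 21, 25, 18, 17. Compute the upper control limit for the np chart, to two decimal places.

30.01

p̄ = Σdᵢ / (k·n) = 255 / (14 × 120) = 0.15179
UCL = np̄ + 3·√(np̄(1−p̄)) = 18.2143 + 3 × √(18.2143×0.84821) = 18.2143 + 3 × 3.9306 = 30.0061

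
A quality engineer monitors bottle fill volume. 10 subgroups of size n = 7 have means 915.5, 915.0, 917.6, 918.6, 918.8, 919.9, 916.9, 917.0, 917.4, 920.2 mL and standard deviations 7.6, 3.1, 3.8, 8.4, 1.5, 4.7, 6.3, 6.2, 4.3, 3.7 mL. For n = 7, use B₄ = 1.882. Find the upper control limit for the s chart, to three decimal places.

s̄ = (7.6 + 3.1 + 3.8 + 8.4 + 1.5 + 4.7 + 6.3 + 6.2 + 4.3 + 3.7) / 10 = 4.9600
UCL_s = B₄·s̄ = 1.882 × 4.9600 = 9.3347

9.335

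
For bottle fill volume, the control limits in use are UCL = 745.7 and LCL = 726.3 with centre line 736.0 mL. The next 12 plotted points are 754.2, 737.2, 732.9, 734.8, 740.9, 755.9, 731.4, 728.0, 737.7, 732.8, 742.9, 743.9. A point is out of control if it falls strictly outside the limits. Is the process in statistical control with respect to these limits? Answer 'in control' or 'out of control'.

out of control

Compare each point to [726.3, 745.7]: sample 1 = 754.2 > UCL; sample 6 = 755.9 > UCL.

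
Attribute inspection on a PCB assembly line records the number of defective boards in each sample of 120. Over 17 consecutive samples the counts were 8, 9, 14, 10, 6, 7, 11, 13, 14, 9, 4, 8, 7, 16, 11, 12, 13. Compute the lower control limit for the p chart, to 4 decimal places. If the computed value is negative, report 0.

p̄ = Σdᵢ / (k·n) = 172 / (17 × 120) = 0.08431
LCL = p̄ − 3·√(p̄(1−p̄)/n) = 0.08431 − 3 × 0.02536 = 0.00822

0.0082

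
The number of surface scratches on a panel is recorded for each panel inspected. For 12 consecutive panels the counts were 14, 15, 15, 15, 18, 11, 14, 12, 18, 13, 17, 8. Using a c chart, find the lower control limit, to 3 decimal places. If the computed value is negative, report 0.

2.875

c̄ = (14 + 15 + 15 + 15 + 18 + 11 + 14 + 12 + 18 + 13 + 17 + 8) / 12 = 170 / 12 = 14.1667
LCL = c̄ − 3√c̄ = 14.1667 − 3 × 3.7639 = 2.8751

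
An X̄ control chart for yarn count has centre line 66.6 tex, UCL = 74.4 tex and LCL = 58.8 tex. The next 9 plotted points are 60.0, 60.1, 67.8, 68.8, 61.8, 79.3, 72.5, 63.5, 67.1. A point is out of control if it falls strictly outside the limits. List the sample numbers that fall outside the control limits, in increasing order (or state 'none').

Compare each point to [58.8, 74.4]: sample 6 = 79.3 > UCL.

6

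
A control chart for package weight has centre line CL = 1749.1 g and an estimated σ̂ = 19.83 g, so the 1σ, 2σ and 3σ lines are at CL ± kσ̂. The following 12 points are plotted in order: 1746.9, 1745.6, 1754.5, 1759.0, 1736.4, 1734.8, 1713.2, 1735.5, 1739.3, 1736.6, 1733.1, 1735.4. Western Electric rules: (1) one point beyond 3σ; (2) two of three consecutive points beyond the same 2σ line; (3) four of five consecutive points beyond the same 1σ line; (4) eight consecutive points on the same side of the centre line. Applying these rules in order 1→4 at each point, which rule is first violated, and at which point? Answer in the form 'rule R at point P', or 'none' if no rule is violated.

rule 4 at point 12

Zone of each point (C = within 1σ̂, B = 1σ̂–2σ̂, A = 2σ̂–3σ̂, * = beyond 3σ̂; sign = side of CL): 1:-C, 2:-C, 3:+C, 4:+C, 5:-C, 6:-C, 7:-B, 8:-C, 9:-C, 10:-C, 11:-C, 12:-C
Rule 4 (eight consecutive points on the same side of the centre line) is satisfied at point 12.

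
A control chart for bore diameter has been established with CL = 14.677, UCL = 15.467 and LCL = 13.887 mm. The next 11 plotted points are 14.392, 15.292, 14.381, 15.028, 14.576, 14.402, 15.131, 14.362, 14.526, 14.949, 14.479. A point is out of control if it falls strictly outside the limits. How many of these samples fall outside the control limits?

All 11 points lie within [13.887, 15.467].

0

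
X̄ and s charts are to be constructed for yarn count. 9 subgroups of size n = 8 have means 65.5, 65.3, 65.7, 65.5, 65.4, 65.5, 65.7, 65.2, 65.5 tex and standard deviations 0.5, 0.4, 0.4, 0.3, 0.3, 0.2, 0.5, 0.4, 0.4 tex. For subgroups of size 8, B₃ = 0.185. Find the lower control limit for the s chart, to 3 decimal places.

0.070

s̄ = (0.5 + 0.4 + 0.4 + 0.3 + 0.3 + 0.2 + 0.5 + 0.4 + 0.4) / 9 = 0.3778
LCL_s = B₃·s̄ = 0.185 × 0.3778 = 0.0699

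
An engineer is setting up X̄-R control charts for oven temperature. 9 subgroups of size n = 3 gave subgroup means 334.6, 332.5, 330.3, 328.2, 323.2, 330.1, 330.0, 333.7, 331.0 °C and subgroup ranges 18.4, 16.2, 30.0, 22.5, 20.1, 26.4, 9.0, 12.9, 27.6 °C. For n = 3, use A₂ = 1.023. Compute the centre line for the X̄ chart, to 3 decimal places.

X̄̄ = (334.6 + 332.5 + 330.3 + 328.2 + 323.2 + 330.1 + 330.0 + 333.7 + 331.0) / 9 = 2973.6000 / 9 = 330.4000
CL = X̄̄ = 330.4000

330.400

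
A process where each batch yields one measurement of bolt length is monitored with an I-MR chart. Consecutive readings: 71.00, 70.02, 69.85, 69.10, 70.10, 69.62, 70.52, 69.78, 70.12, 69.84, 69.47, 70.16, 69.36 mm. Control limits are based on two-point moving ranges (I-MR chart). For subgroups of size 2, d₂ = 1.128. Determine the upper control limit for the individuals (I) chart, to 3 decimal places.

71.581

X̄ = (71.00 + 70.02 + 69.85 + 69.10 + 70.10 + 69.62 + 70.52 + 69.78 + 70.12 + 69.84 + 69.47 + 70.16 + 69.36) / 13 = 69.9185
Moving ranges: 0.98, 0.17, 0.75, 1.00, 0.48, 0.90, 0.74, 0.34, 0.28, 0.37, 0.69, 0.80; M̄R̄ = 7.5000 / 12 = 0.6250
UCL = X̄ + 3·M̄R̄/d₂ = 69.9185 + 3 × 0.6250 / 1.128 = 71.5807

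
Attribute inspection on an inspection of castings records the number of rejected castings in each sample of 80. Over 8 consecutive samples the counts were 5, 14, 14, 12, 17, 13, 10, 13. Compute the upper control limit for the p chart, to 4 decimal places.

0.2739

p̄ = Σdᵢ / (k·n) = 98 / (8 × 80) = 0.15313
UCL = p̄ + 3·√(p̄(1−p̄)/n) = 0.15313 + 3 × √(0.15313×0.84688/80) = 0.15313 + 3 × 0.04026 = 0.27391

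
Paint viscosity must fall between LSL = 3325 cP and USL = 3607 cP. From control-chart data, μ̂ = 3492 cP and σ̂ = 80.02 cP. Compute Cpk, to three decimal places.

Cpu = (USL − μ̂) / (3σ̂) = (3607 − 3492) / (3 × 80.02) = 0.4790; Cpl = (μ̂ − LSL) / (3σ̂) = (3492 − 3325) / (3 × 80.02) = 0.6957; Cpk = min(Cpu, Cpl) = 0.4790

0.479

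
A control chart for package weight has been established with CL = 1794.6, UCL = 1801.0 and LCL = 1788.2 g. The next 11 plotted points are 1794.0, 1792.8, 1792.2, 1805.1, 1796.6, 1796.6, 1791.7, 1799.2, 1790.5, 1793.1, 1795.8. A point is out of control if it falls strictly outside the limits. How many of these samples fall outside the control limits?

Compare each point to [1788.2, 1801.0]: sample 4 = 1805.1 > UCL.

1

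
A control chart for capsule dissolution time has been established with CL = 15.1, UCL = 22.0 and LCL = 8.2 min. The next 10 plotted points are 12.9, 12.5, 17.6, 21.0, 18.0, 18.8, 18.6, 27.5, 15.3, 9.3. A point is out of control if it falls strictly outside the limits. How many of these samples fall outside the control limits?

Compare each point to [8.2, 22.0]: sample 8 = 27.5 > UCL.

1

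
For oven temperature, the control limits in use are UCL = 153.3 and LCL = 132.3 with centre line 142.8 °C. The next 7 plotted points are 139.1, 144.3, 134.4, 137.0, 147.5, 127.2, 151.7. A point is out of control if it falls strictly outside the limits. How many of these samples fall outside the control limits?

1

Compare each point to [132.3, 153.3]: sample 6 = 127.2 < LCL.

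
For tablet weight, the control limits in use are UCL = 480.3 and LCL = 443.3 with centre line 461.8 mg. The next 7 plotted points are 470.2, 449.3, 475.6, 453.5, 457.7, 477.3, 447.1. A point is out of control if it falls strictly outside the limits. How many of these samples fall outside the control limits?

All 7 points lie within [443.3, 480.3].

0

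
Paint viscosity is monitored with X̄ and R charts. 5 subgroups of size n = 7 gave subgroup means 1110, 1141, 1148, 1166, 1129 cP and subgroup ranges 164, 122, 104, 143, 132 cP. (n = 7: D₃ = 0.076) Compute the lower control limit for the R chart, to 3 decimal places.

10.108

R̄ = (164 + 122 + 104 + 143 + 132) / 5 = 665.0000 / 5 = 133.0000
LCL_R = D₃·R̄ = 0.076 × 133.0000 = 10.1080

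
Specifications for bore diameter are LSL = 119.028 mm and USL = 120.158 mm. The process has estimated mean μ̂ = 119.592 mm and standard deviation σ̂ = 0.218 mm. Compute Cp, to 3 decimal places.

0.864

Cp = (USL − LSL) / (6σ̂) = (120.158 − 119.028) / (6 × 0.218) = 1.1300 / 1.3080 = 0.8639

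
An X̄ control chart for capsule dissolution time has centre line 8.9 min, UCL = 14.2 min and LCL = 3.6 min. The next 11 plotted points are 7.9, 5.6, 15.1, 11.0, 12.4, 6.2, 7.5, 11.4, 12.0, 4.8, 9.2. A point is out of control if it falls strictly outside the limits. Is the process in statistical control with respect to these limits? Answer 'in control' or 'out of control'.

Compare each point to [3.6, 14.2]: sample 3 = 15.1 > UCL.

out of control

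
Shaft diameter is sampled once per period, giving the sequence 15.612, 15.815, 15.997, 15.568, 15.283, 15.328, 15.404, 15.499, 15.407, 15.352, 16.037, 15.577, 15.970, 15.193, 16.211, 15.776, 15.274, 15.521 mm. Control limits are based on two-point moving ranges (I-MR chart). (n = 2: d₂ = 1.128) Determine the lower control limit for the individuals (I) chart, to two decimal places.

14.67

X̄ = (15.612 + 15.815 + 15.997 + 15.568 + 15.283 + 15.328 + 15.404 + 15.499 + 15.407 + 15.352 + 16.037 + 15.577 + 15.970 + 15.193 + 16.211 + 15.776 + 15.274 + 15.521) / 18 = 15.6013
Moving ranges: 0.203, 0.182, 0.429, 0.285, 0.045, 0.076, 0.095, 0.092, 0.055, 0.685, 0.460, 0.393, 0.777, 1.018, 0.435, 0.502, 0.247; M̄R̄ = 5.9790 / 17 = 0.3517
LCL = X̄ − 3·M̄R̄/d₂ = 15.6013 − 3 × 0.3517 / 1.128 = 14.6659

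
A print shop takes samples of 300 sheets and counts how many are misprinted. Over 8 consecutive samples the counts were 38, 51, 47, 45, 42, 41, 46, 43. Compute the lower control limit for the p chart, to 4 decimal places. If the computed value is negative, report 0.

p̄ = Σdᵢ / (k·n) = 353 / (8 × 300) = 0.14708
LCL = p̄ − 3·√(p̄(1−p̄)/n) = 0.14708 − 3 × 0.02045 = 0.08574

0.0857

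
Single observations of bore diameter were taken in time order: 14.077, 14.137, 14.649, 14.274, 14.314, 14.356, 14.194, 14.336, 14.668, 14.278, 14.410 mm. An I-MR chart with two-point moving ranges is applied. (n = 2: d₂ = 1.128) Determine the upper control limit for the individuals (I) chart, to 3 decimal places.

14.917

X̄ = (14.077 + 14.137 + 14.649 + 14.274 + 14.314 + 14.356 + 14.194 + 14.336 + 14.668 + 14.278 + 14.410) / 11 = 14.3357
Moving ranges: 0.060, 0.512, 0.375, 0.040, 0.042, 0.162, 0.142, 0.332, 0.390, 0.132; M̄R̄ = 2.1870 / 10 = 0.2187
UCL = X̄ + 3·M̄R̄/d₂ = 14.3357 + 3 × 0.2187 / 1.128 = 14.9174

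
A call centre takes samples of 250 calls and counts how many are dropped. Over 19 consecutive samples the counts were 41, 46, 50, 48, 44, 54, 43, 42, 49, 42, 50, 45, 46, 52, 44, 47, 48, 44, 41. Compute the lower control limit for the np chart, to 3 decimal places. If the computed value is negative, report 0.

27.709

p̄ = Σdᵢ / (k·n) = 876 / (19 × 250) = 0.18442
LCL = np̄ − 3·√(np̄(1−p̄)) = 46.1053 − 3 × 6.1321 = 27.7090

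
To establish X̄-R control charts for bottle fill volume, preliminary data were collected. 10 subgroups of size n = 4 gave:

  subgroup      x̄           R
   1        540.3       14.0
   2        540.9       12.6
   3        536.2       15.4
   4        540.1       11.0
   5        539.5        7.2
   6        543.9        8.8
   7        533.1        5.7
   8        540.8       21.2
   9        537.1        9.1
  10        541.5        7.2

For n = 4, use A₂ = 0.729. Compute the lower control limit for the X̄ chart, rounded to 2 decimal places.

X̄̄ = (540.3 + 540.9 + 536.2 + 540.1 + 539.5 + 543.9 + 533.1 + 540.8 + 537.1 + 541.5) / 10 = 5393.4000 / 10 = 539.3400
R̄ = (14.0 + 12.6 + 15.4 + 11.0 + 7.2 + 8.8 + 5.7 + 21.2 + 9.1 + 7.2) / 10 = 112.2000 / 10 = 11.2200
LCL = X̄̄ − A₂·R̄ = 539.3400 − 0.729 × 11.2200 = 531.1606

531.16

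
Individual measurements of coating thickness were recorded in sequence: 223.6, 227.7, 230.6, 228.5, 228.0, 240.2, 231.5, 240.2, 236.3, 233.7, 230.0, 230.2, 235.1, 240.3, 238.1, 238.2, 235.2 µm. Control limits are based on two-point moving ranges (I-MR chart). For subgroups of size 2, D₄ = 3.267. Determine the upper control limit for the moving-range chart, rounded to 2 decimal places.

13.27

Moving ranges: 4.1, 2.9, 2.1, 0.5, 12.2, 8.7, 8.7, 3.9, 2.6, 3.7, 0.2, 4.9, 5.2, 2.2, 0.1, 3.0; M̄R̄ = 65.0000 / 16 = 4.0625
UCL_MR = D₄·M̄R̄ = 3.267 × 4.0625 = 13.2722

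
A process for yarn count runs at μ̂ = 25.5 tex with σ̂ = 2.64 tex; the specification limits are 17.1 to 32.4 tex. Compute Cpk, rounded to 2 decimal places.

0.87

Cpu = (USL − μ̂) / (3σ̂) = (32.4 − 25.5) / (3 × 2.64) = 0.8712; Cpl = (μ̂ − LSL) / (3σ̂) = (25.5 − 17.1) / (3 × 2.64) = 1.0606; Cpk = min(Cpu, Cpl) = 0.8712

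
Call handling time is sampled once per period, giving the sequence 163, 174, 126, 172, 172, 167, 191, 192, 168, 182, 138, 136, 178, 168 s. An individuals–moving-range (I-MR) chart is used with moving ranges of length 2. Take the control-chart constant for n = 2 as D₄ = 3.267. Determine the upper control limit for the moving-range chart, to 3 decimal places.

Moving ranges: 11, 48, 46, 0, 5, 24, 1, 24, 14, 44, 2, 42, 10; M̄R̄ = 271.0000 / 13 = 20.8462
UCL_MR = D₄·M̄R̄ = 3.267 × 20.8462 = 68.1044

68.104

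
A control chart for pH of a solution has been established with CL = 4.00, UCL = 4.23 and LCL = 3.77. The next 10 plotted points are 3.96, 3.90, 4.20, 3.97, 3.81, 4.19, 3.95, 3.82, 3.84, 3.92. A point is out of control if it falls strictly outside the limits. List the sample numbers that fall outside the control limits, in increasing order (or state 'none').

All 10 points lie within [3.77, 4.23].

none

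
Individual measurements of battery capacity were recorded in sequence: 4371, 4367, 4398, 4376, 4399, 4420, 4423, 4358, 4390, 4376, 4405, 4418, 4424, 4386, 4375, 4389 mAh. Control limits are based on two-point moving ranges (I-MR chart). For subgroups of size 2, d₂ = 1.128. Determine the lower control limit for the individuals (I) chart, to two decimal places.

X̄ = (4371 + 4367 + 4398 + 4376 + 4399 + 4420 + 4423 + 4358 + 4390 + 4376 + 4405 + 4418 + 4424 + 4386 + 4375 + 4389) / 16 = 4392.1875
Moving ranges: 4, 31, 22, 23, 21, 3, 65, 32, 14, 29, 13, 6, 38, 11, 14; M̄R̄ = 326.0000 / 15 = 21.7333
LCL = X̄ − 3·M̄R̄/d₂ = 4392.1875 − 3 × 21.7333 / 1.128 = 4334.3861

4334.39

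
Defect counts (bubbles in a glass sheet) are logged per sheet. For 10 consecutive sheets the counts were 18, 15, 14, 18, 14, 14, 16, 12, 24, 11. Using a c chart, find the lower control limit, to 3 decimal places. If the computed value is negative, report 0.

3.751

c̄ = (18 + 15 + 14 + 18 + 14 + 14 + 16 + 12 + 24 + 11) / 10 = 156 / 10 = 15.6000
LCL = c̄ − 3√c̄ = 15.6000 − 3 × 3.9497 = 3.7509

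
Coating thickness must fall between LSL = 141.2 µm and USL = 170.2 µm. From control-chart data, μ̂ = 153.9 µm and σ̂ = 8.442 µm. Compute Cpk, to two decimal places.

Cpu = (USL − μ̂) / (3σ̂) = (170.2 − 153.9) / (3 × 8.442) = 0.6436; Cpl = (μ̂ − LSL) / (3σ̂) = (153.9 − 141.2) / (3 × 8.442) = 0.5015; Cpk = min(Cpu, Cpl) = 0.5015

0.50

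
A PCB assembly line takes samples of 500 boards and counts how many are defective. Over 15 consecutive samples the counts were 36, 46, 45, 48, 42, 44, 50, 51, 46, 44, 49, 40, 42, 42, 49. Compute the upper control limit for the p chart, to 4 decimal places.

0.1282

p̄ = Σdᵢ / (k·n) = 674 / (15 × 500) = 0.08987
UCL = p̄ + 3·√(p̄(1−p̄)/n) = 0.08987 + 3 × √(0.08987×0.91013/500) = 0.08987 + 3 × 0.01279 = 0.12824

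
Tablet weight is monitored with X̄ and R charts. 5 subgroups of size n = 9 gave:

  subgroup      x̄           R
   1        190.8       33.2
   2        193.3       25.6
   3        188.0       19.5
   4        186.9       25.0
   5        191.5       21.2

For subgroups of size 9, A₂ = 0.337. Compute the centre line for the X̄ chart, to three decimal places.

190.100

X̄̄ = (190.8 + 193.3 + 188.0 + 186.9 + 191.5) / 5 = 950.5000 / 5 = 190.1000
CL = X̄̄ = 190.1000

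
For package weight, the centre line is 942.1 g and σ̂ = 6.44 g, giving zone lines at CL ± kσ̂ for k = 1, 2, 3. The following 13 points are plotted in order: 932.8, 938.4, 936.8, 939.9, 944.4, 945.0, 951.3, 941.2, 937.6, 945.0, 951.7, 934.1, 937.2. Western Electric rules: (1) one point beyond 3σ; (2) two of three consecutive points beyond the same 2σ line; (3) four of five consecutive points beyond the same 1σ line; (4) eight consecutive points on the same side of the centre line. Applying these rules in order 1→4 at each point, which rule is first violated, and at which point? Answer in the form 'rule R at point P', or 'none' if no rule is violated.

Zone of each point (C = within 1σ̂, B = 1σ̂–2σ̂, A = 2σ̂–3σ̂, * = beyond 3σ̂; sign = side of CL): 1:-B, 2:-C, 3:-C, 4:-C, 5:+C, 6:+C, 7:+B, 8:-C, 9:-C, 10:+C, 11:+B, 12:-B, 13:-C
No rule fires across all 13 points.

none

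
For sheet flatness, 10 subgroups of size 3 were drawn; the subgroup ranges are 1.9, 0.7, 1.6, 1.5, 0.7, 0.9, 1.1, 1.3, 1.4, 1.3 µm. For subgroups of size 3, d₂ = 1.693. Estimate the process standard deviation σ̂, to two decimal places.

0.73

R̄ = (1.9 + 0.7 + 1.6 + 1.5 + 0.7 + 0.9 + 1.1 + 1.3 + 1.4 + 1.3) / 10 = 1.2400
σ̂ = R̄ / d₂ = 1.2400 / 1.693 = 0.7324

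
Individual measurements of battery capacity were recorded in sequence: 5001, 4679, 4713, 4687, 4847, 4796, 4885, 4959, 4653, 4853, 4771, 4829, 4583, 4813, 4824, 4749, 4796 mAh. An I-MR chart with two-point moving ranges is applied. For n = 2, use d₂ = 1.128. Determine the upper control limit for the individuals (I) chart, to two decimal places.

X̄ = (5001 + 4679 + 4713 + 4687 + 4847 + 4796 + 4885 + 4959 + 4653 + 4853 + 4771 + 4829 + 4583 + 4813 + 4824 + 4749 + 4796) / 17 = 4790.4706
Moving ranges: 322, 34, 26, 160, 51, 89, 74, 306, 200, 82, 58, 246, 230, 11, 75, 47; M̄R̄ = 2011.0000 / 16 = 125.6875
UCL = X̄ + 3·M̄R̄/d₂ = 4790.4706 + 3 × 125.6875 / 1.128 = 5124.7459

5124.75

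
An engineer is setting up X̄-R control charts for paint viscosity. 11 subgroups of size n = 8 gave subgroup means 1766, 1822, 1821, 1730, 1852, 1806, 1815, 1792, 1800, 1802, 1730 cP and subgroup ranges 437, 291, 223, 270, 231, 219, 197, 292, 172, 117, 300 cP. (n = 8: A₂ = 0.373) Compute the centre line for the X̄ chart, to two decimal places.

X̄̄ = (1766 + 1822 + 1821 + 1730 + 1852 + 1806 + 1815 + 1792 + 1800 + 1802 + 1730) / 11 = 19736.0000 / 11 = 1794.1818
CL = X̄̄ = 1794.1818

1794.18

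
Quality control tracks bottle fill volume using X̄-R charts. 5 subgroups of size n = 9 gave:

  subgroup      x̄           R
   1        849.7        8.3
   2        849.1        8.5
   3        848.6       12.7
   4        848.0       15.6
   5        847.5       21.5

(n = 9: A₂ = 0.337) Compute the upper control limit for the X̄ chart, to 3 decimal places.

X̄̄ = (849.7 + 849.1 + 848.6 + 848.0 + 847.5) / 5 = 4242.9000 / 5 = 848.5800
R̄ = (8.3 + 8.5 + 12.7 + 15.6 + 21.5) / 5 = 66.6000 / 5 = 13.3200
UCL = X̄̄ + A₂·R̄ = 848.5800 + 0.337 × 13.3200 = 853.0688

853.069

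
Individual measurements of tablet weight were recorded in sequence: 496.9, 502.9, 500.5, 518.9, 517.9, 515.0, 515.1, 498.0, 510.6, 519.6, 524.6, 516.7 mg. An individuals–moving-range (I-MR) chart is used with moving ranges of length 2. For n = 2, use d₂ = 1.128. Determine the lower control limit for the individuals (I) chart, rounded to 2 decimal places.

491.47

X̄ = (496.9 + 502.9 + 500.5 + 518.9 + 517.9 + 515.0 + 515.1 + 498.0 + 510.6 + 519.6 + 524.6 + 516.7) / 12 = 511.3917
Moving ranges: 6.0, 2.4, 18.4, 1.0, 2.9, 0.1, 17.1, 12.6, 9.0, 5.0, 7.9; M̄R̄ = 82.4000 / 11 = 7.4909
LCL = X̄ − 3·M̄R̄/d₂ = 511.3917 − 3 × 7.4909 / 1.128 = 491.4690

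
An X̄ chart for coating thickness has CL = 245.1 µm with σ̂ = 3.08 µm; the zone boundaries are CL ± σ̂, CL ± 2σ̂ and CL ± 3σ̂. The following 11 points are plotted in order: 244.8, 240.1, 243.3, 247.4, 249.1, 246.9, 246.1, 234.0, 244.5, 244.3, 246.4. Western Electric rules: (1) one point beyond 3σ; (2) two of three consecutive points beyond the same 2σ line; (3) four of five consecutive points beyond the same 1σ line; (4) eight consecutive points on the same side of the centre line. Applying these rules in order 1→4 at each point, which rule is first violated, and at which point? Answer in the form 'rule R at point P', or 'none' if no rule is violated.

rule 1 at point 8

Zone of each point (C = within 1σ̂, B = 1σ̂–2σ̂, A = 2σ̂–3σ̂, * = beyond 3σ̂; sign = side of CL): 1:-C, 2:-B, 3:-C, 4:+C, 5:+B, 6:+C, 7:+C, 8:-*, 9:-C, 10:-C, 11:+C
Rule 1 (one point beyond the 3σ limits) is satisfied at point 8.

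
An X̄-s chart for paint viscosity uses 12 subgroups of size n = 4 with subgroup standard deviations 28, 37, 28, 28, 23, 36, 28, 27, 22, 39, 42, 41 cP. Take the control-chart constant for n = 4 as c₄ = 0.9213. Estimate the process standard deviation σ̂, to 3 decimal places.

s̄ = (28 + 37 + 28 + 28 + 23 + 36 + 28 + 27 + 22 + 39 + 42 + 41) / 12 = 31.5833
σ̂ = s̄ / c₄ = 31.5833 / 0.9213 = 34.2813

34.281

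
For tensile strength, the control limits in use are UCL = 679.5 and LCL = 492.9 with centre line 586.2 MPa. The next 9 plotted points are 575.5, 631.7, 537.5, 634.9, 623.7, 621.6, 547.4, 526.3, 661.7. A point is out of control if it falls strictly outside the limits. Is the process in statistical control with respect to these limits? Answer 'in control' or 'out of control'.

in control

All 9 points lie within [492.9, 679.5].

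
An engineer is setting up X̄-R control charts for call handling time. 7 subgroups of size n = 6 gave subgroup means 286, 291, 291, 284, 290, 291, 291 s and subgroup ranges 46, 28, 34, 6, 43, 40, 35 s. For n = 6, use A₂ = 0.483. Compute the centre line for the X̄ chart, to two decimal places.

X̄̄ = (286 + 291 + 291 + 284 + 290 + 291 + 291) / 7 = 2024.0000 / 7 = 289.1429
CL = X̄̄ = 289.1429

289.14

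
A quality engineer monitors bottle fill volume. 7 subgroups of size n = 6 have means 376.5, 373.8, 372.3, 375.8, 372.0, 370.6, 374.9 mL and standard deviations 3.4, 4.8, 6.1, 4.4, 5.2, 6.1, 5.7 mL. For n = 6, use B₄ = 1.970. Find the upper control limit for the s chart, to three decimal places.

s̄ = (3.4 + 4.8 + 6.1 + 4.4 + 5.2 + 6.1 + 5.7) / 7 = 5.1000
UCL_s = B₄·s̄ = 1.970 × 5.1000 = 10.0470

10.047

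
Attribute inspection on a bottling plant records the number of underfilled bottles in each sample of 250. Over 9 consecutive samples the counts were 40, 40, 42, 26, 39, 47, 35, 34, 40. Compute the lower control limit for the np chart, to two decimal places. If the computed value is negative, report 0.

21.06

p̄ = Σdᵢ / (k·n) = 343 / (9 × 250) = 0.15244
LCL = np̄ − 3·√(np̄(1−p̄)) = 38.1111 − 3 × 5.6834 = 21.0608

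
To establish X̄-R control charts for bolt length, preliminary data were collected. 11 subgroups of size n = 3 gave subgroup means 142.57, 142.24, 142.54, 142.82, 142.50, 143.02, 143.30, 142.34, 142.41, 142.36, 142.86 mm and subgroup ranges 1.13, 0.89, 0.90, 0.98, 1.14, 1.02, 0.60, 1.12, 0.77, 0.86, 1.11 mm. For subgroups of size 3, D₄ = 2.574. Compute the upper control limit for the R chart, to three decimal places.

R̄ = (1.13 + 0.89 + 0.90 + 0.98 + 1.14 + 1.02 + 0.60 + 1.12 + 0.77 + 0.86 + 1.11) / 11 = 10.5200 / 11 = 0.9564
UCL_R = D₄·R̄ = 2.574 × 0.9564 = 2.4617

2.462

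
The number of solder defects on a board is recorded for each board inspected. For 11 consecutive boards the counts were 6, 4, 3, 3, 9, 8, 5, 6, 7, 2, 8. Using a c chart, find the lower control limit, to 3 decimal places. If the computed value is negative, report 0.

0.000

c̄ = (6 + 4 + 3 + 3 + 9 + 8 + 5 + 6 + 7 + 2 + 8) / 11 = 61 / 11 = 5.5455
LCL = c̄ − 3√c̄ = 5.5455 − 3 × 2.3549 = -1.5192 → 0 (cannot be negative)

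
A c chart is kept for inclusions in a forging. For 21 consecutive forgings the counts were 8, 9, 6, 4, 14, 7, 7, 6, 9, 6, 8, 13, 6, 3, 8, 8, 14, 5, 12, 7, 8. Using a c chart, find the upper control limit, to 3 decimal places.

16.485

c̄ = (8 + 9 + 6 + 4 + 14 + 7 + 7 + 6 + 9 + 6 + 8 + 13 + 6 + 3 + 8 + 8 + 14 + 5 + 12 + 7 + 8) / 21 = 168 / 21 = 8.0000
UCL = c̄ + 3√c̄ = 8.0000 + 3 × √8.0000 = 8.0000 + 3 × 2.8284 = 16.4853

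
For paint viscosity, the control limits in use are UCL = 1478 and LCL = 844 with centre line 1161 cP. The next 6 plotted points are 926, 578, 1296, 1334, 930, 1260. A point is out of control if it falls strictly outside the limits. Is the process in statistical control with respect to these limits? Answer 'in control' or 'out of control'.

Compare each point to [844, 1478]: sample 2 = 578 < LCL.

out of control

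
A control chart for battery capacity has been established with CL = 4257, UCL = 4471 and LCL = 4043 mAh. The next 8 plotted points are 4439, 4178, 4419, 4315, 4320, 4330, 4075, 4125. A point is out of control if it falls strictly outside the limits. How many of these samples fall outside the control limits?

0

All 8 points lie within [4043, 4471].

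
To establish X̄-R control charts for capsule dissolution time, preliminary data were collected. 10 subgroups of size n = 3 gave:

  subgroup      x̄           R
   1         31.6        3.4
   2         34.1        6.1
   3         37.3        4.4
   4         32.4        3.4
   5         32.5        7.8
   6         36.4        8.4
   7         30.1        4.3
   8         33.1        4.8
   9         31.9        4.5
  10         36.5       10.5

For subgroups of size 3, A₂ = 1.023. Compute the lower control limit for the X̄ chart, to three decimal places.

27.698

X̄̄ = (31.6 + 34.1 + 37.3 + 32.4 + 32.5 + 36.4 + 30.1 + 33.1 + 31.9 + 36.5) / 10 = 335.9000 / 10 = 33.5900
R̄ = (3.4 + 6.1 + 4.4 + 3.4 + 7.8 + 8.4 + 4.3 + 4.8 + 4.5 + 10.5) / 10 = 57.6000 / 10 = 5.7600
LCL = X̄̄ − A₂·R̄ = 33.5900 − 1.023 × 5.7600 = 27.6975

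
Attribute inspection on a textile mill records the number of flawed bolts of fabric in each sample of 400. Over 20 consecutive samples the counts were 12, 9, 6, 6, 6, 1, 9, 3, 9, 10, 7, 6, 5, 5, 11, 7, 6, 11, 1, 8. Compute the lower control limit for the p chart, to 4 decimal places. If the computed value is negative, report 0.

0.0000

p̄ = Σdᵢ / (k·n) = 138 / (20 × 400) = 0.01725
LCL = p̄ − 3·√(p̄(1−p̄)/n) = 0.01725 − 3 × 0.00651 = -0.00228 → 0 (negative, so LCL = 0)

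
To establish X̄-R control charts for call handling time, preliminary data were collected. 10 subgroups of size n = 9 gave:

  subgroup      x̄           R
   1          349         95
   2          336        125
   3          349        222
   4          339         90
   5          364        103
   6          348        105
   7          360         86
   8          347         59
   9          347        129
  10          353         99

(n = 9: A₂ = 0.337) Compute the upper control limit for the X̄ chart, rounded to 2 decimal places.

X̄̄ = (349 + 336 + 349 + 339 + 364 + 348 + 360 + 347 + 347 + 353) / 10 = 3492.0000 / 10 = 349.2000
R̄ = (95 + 125 + 222 + 90 + 103 + 105 + 86 + 59 + 129 + 99) / 10 = 1113.0000 / 10 = 111.3000
UCL = X̄̄ + A₂·R̄ = 349.2000 + 0.337 × 111.3000 = 386.7081

386.71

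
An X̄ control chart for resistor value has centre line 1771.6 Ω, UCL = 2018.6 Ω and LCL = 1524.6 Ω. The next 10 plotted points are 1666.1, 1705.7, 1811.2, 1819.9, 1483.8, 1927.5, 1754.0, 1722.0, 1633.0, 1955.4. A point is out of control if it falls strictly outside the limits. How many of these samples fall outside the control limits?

1

Compare each point to [1524.6, 2018.6]: sample 5 = 1483.8 < LCL.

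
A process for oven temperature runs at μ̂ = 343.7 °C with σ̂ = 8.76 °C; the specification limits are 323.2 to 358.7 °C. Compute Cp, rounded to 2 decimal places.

0.68

Cp = (USL − LSL) / (6σ̂) = (358.7 − 323.2) / (6 × 8.76) = 35.5000 / 52.5600 = 0.6754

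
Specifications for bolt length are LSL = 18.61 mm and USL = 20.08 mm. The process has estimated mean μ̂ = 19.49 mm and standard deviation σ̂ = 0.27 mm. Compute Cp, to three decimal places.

0.907

Cp = (USL − LSL) / (6σ̂) = (20.08 − 18.61) / (6 × 0.27) = 1.4700 / 1.6200 = 0.9074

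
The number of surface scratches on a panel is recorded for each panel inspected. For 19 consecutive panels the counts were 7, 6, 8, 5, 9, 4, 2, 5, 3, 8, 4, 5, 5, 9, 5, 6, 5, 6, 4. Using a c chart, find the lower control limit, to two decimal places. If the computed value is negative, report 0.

c̄ = (7 + 6 + 8 + 5 + 9 + 4 + 2 + 5 + 3 + 8 + 4 + 5 + 5 + 9 + 5 + 6 + 5 + 6 + 4) / 19 = 106 / 19 = 5.5789
LCL = c̄ − 3√c̄ = 5.5789 − 3 × 2.3620 = -1.5070 → 0 (cannot be negative)

0.00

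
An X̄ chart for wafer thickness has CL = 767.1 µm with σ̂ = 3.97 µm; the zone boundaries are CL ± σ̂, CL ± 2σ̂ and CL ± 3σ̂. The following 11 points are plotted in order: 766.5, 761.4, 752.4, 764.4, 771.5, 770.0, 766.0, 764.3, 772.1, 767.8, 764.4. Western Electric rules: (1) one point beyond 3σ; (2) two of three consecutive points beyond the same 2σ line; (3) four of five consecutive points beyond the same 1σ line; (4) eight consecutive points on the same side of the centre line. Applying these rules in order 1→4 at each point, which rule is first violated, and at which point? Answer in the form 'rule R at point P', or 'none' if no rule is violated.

Zone of each point (C = within 1σ̂, B = 1σ̂–2σ̂, A = 2σ̂–3σ̂, * = beyond 3σ̂; sign = side of CL): 1:-C, 2:-B, 3:-*, 4:-C, 5:+B, 6:+C, 7:-C, 8:-C, 9:+B, 10:+C, 11:-C
Rule 1 (one point beyond the 3σ limits) is satisfied at point 3.

rule 1 at point 3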